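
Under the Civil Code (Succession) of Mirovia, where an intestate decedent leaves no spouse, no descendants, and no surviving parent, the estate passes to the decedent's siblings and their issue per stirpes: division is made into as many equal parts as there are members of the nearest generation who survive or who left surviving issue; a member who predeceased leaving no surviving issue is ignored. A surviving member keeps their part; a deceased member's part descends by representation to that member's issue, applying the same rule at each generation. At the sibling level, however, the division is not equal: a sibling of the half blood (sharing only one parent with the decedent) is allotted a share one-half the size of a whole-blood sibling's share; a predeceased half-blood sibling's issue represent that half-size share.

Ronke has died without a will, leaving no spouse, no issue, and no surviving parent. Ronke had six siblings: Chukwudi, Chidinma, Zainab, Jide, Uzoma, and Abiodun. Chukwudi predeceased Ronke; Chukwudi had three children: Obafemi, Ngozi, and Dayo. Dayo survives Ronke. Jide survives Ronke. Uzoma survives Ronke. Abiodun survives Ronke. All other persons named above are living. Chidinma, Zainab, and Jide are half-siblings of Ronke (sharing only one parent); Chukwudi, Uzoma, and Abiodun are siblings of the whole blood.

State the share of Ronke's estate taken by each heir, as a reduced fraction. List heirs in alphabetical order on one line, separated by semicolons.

Abiodun 2/9; Chidinma 1/9; Dayo 2/27; Jide 1/9; Ngozi 2/27; Obafemi 2/27; Uzoma 2/9; Zainab 1/9

No spouse, descendants, or parent survives, so the estate passes to Ronke's siblings per stirpes.
Half-blood siblings count for one-half the weight of whole-blood siblings at the initial division.
Dividing 1 in proportion to weights (total weight 9/2): Chukwudi (weight 1) → 2/9; Chidinma (weight 1/2) → 1/9; Zainab (weight 1/2) → 1/9; Jide (weight 1/2) → 1/9; Uzoma (weight 1) → 2/9; Abiodun (weight 1) → 2/9.
Chukwudi predeceased; the 2/9 allotted to Chukwudi's branch passes to Chukwudi's issue by representation.
The 2/9 is divided into 3 equal shares of 2/27 among Obafemi, Ngozi, Dayo.
Obafemi is living and takes 2/27.
Ngozi is living and takes 2/27.
Dayo is living and takes 2/27.
Chidinma is living and takes 1/9.
Zainab is living and takes 1/9.
Jide is living and takes 1/9.
Uzoma is living and takes 2/9.
Abiodun is living and takes 2/9.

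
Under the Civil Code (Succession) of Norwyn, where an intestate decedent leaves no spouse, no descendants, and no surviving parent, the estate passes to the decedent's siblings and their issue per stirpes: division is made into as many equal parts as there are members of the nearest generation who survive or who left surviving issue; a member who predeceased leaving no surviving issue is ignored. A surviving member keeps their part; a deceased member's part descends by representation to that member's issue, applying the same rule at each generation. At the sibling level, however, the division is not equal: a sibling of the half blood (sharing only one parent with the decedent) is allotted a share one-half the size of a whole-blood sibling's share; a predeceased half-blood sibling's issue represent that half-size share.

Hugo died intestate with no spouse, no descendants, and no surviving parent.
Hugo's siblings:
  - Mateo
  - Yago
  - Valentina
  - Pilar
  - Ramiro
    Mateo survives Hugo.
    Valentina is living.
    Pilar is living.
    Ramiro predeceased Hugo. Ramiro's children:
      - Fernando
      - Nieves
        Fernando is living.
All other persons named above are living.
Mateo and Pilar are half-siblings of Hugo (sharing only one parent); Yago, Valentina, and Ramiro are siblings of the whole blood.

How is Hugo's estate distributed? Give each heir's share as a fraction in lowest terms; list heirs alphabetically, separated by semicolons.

No spouse, descendants, or parent survives, so the estate passes to Hugo's siblings per stirpes.
Half-blood siblings count for one-half the weight of whole-blood siblings at the initial division.
Dividing 1 in proportion to weights (total weight 4): Mateo (weight 1/2) → 1/8; Yago (weight 1) → 1/4; Valentina (weight 1) → 1/4; Pilar (weight 1/2) → 1/8; Ramiro (weight 1) → 1/4.
Mateo is living and takes 1/8.
Yago is living and takes 1/4.
Valentina is living and takes 1/4.
Pilar is living and takes 1/8.
Ramiro predeceased; the 1/4 allotted to Ramiro's branch passes to Ramiro's issue by representation.
The 1/4 is divided into 2 equal shares of 1/8 among Fernando, Nieves.
Fernando is living and takes 1/8.
Nieves is living and takes 1/8.

Fernando 1/8; Mateo 1/8; Nieves 1/8; Pilar 1/8; Valentina 1/4; Yago 1/4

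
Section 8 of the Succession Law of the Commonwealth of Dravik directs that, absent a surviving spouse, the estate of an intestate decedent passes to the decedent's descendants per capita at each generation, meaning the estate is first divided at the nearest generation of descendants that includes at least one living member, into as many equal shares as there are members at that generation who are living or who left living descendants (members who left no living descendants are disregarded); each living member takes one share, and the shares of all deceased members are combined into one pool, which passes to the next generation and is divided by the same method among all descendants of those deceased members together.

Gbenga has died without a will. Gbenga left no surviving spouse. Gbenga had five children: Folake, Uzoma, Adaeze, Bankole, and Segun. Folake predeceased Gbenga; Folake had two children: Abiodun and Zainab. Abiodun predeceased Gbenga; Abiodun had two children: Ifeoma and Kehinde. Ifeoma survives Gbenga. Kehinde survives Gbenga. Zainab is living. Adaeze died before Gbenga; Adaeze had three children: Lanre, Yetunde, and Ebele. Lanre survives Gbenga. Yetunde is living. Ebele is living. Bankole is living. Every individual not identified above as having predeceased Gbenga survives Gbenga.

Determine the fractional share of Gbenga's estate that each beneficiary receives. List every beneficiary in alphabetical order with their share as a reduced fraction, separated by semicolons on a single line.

Bankole 1/5; Ebele 2/25; Ifeoma 1/25; Kehinde 1/25; Lanre 2/25; Segun 1/5; Uzoma 1/5; Yetunde 2/25; Zainab 2/25

There is no surviving spouse, so the entire estate passes to Gbenga's descendants per capita at each generation.
At generation 1 (Folake, Uzoma, Adaeze, Bankole, Segun) there are 5 shares of (1)/5 = 1/5 each.
Living: Uzoma, Bankole, and Segun — each takes 1/5.
Deceased: Folake and Adaeze. Their combined 2/5 is pooled and carried to generation 2.
At generation 2 (Abiodun, Zainab, Lanre, Yetunde, Ebele) there are 5 shares of (2/5)/5 = 2/25 each.
Living: Zainab, Lanre, Yetunde, and Ebele — each takes 2/25.
Deceased: Abiodun. That 2/25 share is carried to generation 3.
At generation 3 (Ifeoma, Kehinde) there are 2 shares of (2/25)/2 = 1/25 each.
Living: Ifeoma and Kehinde — each takes 1/25.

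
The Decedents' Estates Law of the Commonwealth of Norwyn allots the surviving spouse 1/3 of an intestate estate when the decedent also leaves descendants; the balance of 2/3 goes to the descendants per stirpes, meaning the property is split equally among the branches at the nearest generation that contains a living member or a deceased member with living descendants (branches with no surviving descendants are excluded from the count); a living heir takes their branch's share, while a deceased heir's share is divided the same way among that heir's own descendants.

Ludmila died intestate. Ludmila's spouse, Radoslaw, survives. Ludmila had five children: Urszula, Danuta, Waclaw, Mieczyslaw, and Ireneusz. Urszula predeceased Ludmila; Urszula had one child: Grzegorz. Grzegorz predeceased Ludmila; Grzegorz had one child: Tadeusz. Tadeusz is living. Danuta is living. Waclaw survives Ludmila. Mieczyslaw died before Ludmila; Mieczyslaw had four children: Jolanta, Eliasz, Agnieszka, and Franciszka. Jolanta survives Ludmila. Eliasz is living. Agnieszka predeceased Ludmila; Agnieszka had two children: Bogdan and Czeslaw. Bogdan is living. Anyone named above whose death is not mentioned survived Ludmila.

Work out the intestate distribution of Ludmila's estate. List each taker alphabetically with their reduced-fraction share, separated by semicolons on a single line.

Bogdan 1/60; Czeslaw 1/60; Danuta 2/15; Eliasz 1/30; Franciszka 1/30; Ireneusz 2/15; Jolanta 1/30; Radoslaw 1/3; Tadeusz 2/15; Waclaw 2/15

Radoslaw, as surviving spouse, takes 1/3.
The remaining 2/3 passes to Ludmila's descendants per stirpes.
The 2/3 is divided into 5 equal shares of 2/15 among Urszula, Danuta, Waclaw, Mieczyslaw, Ireneusz.
Urszula predeceased; the 2/15 allotted to Urszula's branch passes to Urszula's issue by representation.
Grzegorz's line is the sole branch at this level, so the full 2/15 passes to Grzegorz's issue by representation.
Tadeusz is the sole taker at this level and receives the full 2/15.
Danuta is living and takes 2/15.
Waclaw is living and takes 2/15.
Mieczyslaw predeceased; the 2/15 allotted to Mieczyslaw's branch passes to Mieczyslaw's issue by representation.
The 2/15 is divided into 4 equal shares of 1/30 among Jolanta, Eliasz, Agnieszka, Franciszka.
Jolanta is living and takes 1/30.
Eliasz is living and takes 1/30.
Agnieszka predeceased; the 1/30 allotted to Agnieszka's branch passes to Agnieszka's issue by representation.
The 1/30 is divided into 2 equal shares of 1/60 among Bogdan, Czeslaw.
Bogdan is living and takes 1/60.
Czeslaw is living and takes 1/60.
Franciszka is living and takes 1/30.
Ireneusz is living and takes 2/15.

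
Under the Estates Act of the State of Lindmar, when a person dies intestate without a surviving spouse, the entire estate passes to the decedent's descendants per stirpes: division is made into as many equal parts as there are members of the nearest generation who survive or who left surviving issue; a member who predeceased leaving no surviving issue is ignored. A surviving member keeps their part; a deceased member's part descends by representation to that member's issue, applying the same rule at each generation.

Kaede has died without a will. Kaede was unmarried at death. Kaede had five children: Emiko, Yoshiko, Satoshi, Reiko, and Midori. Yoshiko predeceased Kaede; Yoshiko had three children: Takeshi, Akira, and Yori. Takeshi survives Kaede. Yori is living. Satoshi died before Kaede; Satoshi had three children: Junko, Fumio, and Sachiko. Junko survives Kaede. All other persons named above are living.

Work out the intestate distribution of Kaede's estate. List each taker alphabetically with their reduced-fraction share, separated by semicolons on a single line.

There is no surviving spouse, so the entire estate passes to Kaede's descendants per stirpes.
The estate is divided into 5 equal shares of 1/5 among Emiko, Yoshiko, Satoshi, Reiko, Midori.
Emiko is living and takes 1/5.
Yoshiko predeceased; the 1/5 allotted to Yoshiko's branch passes to Yoshiko's issue by representation.
The 1/5 is divided into 3 equal shares of 1/15 among Takeshi, Akira, Yori.
Takeshi is living and takes 1/15.
Akira is living and takes 1/15.
Yori is living and takes 1/15.
Satoshi predeceased; the 1/5 allotted to Satoshi's branch passes to Satoshi's issue by representation.
The 1/5 is divided into 3 equal shares of 1/15 among Junko, Fumio, Sachiko.
Junko is living and takes 1/15.
Fumio is living and takes 1/15.
Sachiko is living and takes 1/15.
Reiko is living and takes 1/5.
Midori is living and takes 1/5.

Akira 1/15; Emiko 1/5; Fumio 1/15; Junko 1/15; Midori 1/5; Reiko 1/5; Sachiko 1/15; Takeshi 1/15; Yori 1/15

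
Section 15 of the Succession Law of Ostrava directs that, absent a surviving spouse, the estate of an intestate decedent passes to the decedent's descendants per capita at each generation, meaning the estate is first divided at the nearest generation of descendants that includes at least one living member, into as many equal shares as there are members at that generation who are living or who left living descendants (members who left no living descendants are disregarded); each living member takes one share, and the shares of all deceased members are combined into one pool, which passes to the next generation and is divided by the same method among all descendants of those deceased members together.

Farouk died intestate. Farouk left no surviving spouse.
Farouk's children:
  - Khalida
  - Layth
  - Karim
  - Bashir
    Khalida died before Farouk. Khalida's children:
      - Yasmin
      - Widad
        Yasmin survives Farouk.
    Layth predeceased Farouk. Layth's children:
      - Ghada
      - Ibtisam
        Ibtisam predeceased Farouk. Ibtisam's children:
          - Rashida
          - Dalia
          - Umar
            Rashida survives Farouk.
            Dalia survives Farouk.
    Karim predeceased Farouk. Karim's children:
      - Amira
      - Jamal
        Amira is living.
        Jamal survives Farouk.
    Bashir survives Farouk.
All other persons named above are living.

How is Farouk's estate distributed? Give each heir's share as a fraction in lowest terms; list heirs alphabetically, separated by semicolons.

Amira 1/8; Bashir 1/4; Dalia 1/24; Ghada 1/8; Jamal 1/8; Rashida 1/24; Umar 1/24; Widad 1/8; Yasmin 1/8

There is no surviving spouse, so the entire estate passes to Farouk's descendants per capita at each generation.
At generation 1 (Khalida, Layth, Karim, Bashir) there are 4 shares of (1)/4 = 1/4 each.
Living: Bashir — each takes 1/4.
Deceased: Khalida, Layth, and Karim. Their combined 3/4 is pooled and carried to generation 2.
At generation 2 (Yasmin, Widad, Ghada, Ibtisam, Amira, Jamal) there are 6 shares of (3/4)/6 = 1/8 each.
Living: Yasmin, Widad, Ghada, Amira, and Jamal — each takes 1/8.
Deceased: Ibtisam. That 1/8 share is carried to generation 3.
At generation 3 (Rashida, Dalia, Umar) there are 3 shares of (1/8)/3 = 1/24 each.
Living: Rashida, Dalia, and Umar — each takes 1/24.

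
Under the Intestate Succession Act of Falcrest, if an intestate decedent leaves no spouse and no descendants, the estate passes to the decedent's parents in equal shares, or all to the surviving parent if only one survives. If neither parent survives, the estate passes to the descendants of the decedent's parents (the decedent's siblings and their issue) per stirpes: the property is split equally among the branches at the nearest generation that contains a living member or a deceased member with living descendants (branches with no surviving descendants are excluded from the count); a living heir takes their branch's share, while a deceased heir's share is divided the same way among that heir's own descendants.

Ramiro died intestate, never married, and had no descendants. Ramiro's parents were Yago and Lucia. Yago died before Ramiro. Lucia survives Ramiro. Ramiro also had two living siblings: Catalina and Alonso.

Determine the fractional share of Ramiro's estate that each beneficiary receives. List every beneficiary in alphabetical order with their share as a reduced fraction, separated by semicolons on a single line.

Only one parent, Lucia, survives, so Lucia takes the entire estate. The siblings take nothing because a surviving parent has priority.

Lucia 1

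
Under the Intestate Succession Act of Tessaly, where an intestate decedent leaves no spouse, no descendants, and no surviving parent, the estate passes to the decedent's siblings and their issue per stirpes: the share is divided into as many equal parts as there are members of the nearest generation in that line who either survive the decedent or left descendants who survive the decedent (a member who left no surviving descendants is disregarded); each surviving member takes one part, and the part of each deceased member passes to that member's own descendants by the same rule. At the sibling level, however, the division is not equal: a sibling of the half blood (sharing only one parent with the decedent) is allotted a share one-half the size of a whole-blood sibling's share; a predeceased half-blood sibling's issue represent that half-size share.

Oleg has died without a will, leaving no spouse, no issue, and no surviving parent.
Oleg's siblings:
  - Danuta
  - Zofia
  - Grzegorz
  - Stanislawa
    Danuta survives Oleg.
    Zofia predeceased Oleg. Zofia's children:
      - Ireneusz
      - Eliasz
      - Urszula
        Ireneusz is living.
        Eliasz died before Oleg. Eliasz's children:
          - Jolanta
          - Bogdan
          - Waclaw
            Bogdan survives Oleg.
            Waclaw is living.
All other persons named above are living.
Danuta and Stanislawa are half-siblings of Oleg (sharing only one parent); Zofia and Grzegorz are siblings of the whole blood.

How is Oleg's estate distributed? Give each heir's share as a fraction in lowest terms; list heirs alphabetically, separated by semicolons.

Bogdan 1/27; Danuta 1/6; Grzegorz 1/3; Ireneusz 1/9; Jolanta 1/27; Stanislawa 1/6; Urszula 1/9; Waclaw 1/27

No spouse, descendants, or parent survives, so the estate passes to Oleg's siblings per stirpes.
Half-blood siblings count for one-half the weight of whole-blood siblings at the initial division.
Dividing 1 in proportion to weights (total weight 3): Danuta (weight 1/2) → 1/6; Zofia (weight 1) → 1/3; Grzegorz (weight 1) → 1/3; Stanislawa (weight 1/2) → 1/6.
Danuta is living and takes 1/6.
Zofia predeceased; the 1/3 allotted to Zofia's branch passes to Zofia's issue by representation.
The 1/3 is divided into 3 equal shares of 1/9 among Ireneusz, Eliasz, Urszula.
Ireneusz is living and takes 1/9.
Eliasz predeceased; the 1/9 allotted to Eliasz's branch passes to Eliasz's issue by representation.
The 1/9 is divided into 3 equal shares of 1/27 among Jolanta, Bogdan, Waclaw.
Jolanta is living and takes 1/27.
Bogdan is living and takes 1/27.
Waclaw is living and takes 1/27.
Urszula is living and takes 1/9.
Grzegorz is living and takes 1/3.
Stanislawa is living and takes 1/6.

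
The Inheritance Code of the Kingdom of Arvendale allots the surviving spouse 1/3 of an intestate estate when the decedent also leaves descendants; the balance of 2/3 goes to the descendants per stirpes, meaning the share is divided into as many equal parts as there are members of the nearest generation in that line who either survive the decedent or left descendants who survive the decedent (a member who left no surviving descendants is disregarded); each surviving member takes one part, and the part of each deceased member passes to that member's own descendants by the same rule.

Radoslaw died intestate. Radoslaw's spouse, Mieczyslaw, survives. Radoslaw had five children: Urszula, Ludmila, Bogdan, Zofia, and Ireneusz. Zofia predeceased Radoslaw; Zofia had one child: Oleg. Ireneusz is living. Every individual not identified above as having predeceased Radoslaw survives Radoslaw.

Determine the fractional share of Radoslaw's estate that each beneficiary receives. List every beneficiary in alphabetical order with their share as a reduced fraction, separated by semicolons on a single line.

Mieczyslaw, as surviving spouse, takes 1/3.
The remaining 2/3 passes to Radoslaw's descendants per stirpes.
The 2/3 is divided into 5 equal shares of 2/15 among Urszula, Ludmila, Bogdan, Zofia, Ireneusz.
Urszula is living and takes 2/15.
Ludmila is living and takes 2/15.
Bogdan is living and takes 2/15.
Zofia predeceased; the 2/15 allotted to Zofia's branch passes to Zofia's issue by representation.
Oleg is the sole taker at this level and receives the full 2/15.
Ireneusz is living and takes 2/15.

Bogdan 2/15; Ireneusz 2/15; Ludmila 2/15; Mieczyslaw 1/3; Oleg 2/15; Urszula 2/15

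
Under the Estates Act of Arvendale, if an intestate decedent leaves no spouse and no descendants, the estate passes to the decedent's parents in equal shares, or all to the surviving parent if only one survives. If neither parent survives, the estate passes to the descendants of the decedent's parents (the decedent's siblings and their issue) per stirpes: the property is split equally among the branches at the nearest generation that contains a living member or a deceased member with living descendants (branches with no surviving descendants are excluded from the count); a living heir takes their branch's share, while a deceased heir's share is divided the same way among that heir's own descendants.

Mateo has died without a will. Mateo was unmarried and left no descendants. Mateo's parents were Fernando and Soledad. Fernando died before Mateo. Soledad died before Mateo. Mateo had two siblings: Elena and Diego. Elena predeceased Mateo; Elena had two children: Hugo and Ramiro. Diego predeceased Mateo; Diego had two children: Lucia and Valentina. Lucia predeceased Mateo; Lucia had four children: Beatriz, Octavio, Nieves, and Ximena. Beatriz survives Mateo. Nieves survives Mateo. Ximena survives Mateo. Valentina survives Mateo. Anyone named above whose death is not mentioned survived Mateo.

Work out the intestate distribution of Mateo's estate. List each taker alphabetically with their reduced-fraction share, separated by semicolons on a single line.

Neither parent survives and there are no descendants, so the estate passes to Mateo's siblings and their issue per stirpes.
The estate is divided into 2 equal shares of 1/2 among Elena, Diego.
Elena predeceased; the 1/2 allotted to Elena's branch passes to Elena's issue by representation.
The 1/2 is divided into 2 equal shares of 1/4 among Hugo, Ramiro.
Hugo is living and takes 1/4.
Ramiro is living and takes 1/4.
Diego predeceased; the 1/2 allotted to Diego's branch passes to Diego's issue by representation.
The 1/2 is divided into 2 equal shares of 1/4 among Lucia, Valentina.
Lucia predeceased; the 1/4 allotted to Lucia's branch passes to Lucia's issue by representation.
The 1/4 is divided into 4 equal shares of 1/16 among Beatriz, Octavio, Nieves, Ximena.
Beatriz is living and takes 1/16.
Octavio is living and takes 1/16.
Nieves is living and takes 1/16.
Ximena is living and takes 1/16.
Valentina is living and takes 1/4.

Beatriz 1/16; Hugo 1/4; Nieves 1/16; Octavio 1/16; Ramiro 1/4; Valentina 1/4; Ximena 1/16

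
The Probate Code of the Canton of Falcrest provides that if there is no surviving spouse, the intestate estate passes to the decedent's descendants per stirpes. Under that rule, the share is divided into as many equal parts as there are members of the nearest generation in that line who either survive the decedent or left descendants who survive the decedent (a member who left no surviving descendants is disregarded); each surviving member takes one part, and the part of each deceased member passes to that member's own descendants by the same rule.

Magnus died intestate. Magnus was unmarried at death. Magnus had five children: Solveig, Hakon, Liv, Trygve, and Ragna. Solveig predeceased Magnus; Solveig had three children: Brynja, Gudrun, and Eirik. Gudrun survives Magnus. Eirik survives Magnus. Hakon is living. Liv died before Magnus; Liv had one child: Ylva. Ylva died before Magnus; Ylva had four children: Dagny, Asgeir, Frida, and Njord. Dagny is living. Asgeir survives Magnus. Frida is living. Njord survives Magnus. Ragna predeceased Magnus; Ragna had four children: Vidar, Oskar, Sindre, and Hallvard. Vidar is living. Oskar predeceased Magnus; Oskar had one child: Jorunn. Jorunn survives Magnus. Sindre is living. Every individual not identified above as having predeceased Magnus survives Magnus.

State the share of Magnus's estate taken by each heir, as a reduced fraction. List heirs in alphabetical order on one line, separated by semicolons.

Asgeir 1/20; Brynja 1/15; Dagny 1/20; Eirik 1/15; Frida 1/20; Gudrun 1/15; Hakon 1/5; Hallvard 1/20; Jorunn 1/20; Njord 1/20; Sindre 1/20; Trygve 1/5; Vidar 1/20

There is no surviving spouse, so the entire estate passes to Magnus's descendants per stirpes.
The estate is divided into 5 equal shares of 1/5 among Solveig, Hakon, Liv, Trygve, Ragna.
Solveig predeceased; the 1/5 allotted to Solveig's branch passes to Solveig's issue by representation.
The 1/5 is divided into 3 equal shares of 1/15 among Brynja, Gudrun, Eirik.
Brynja is living and takes 1/15.
Gudrun is living and takes 1/15.
Eirik is living and takes 1/15.
Hakon is living and takes 1/5.
Liv predeceased; the 1/5 allotted to Liv's branch passes to Liv's issue by representation.
Ylva's line is the sole branch at this level, so the full 1/5 passes to Ylva's issue by representation.
The 1/5 is divided into 4 equal shares of 1/20 among Dagny, Asgeir, Frida, Njord.
Dagny is living and takes 1/20.
Asgeir is living and takes 1/20.
Frida is living and takes 1/20.
Njord is living and takes 1/20.
Trygve is living and takes 1/5.
Ragna predeceased; the 1/5 allotted to Ragna's branch passes to Ragna's issue by representation.
The 1/5 is divided into 4 equal shares of 1/20 among Vidar, Oskar, Sindre, Hallvard.
Vidar is living and takes 1/20.
Oskar predeceased; the 1/20 allotted to Oskar's branch passes to Oskar's issue by representation.
Jorunn is the sole taker at this level and receives the full 1/20.
Sindre is living and takes 1/20.
Hallvard is living and takes 1/20.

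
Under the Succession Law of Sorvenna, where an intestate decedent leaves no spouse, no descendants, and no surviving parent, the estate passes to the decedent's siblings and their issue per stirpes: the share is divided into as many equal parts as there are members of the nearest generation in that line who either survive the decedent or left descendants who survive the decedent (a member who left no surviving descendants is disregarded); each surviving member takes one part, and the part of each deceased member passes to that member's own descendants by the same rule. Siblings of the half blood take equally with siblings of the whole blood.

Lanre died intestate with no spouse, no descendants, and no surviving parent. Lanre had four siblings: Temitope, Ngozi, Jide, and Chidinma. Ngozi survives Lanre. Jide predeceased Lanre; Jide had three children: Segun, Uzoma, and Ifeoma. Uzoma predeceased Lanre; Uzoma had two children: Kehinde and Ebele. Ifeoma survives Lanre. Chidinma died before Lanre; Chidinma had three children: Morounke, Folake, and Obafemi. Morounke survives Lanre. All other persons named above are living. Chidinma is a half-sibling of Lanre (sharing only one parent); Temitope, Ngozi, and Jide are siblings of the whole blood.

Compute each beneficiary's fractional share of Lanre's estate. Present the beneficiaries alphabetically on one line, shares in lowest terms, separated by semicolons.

No spouse, descendants, or parent survives, so the estate passes to Lanre's siblings per stirpes.
Half-blood and whole-blood siblings take equally under the stated rule.
The estate is divided into 4 equal shares of 1/4 among Temitope, Ngozi, Jide, Chidinma.
Temitope is living and takes 1/4.
Ngozi is living and takes 1/4.
Jide predeceased; the 1/4 allotted to Jide's branch passes to Jide's issue by representation.
The 1/4 is divided into 3 equal shares of 1/12 among Segun, Uzoma, Ifeoma.
Segun is living and takes 1/12.
Uzoma predeceased; the 1/12 allotted to Uzoma's branch passes to Uzoma's issue by representation.
The 1/12 is divided into 2 equal shares of 1/24 among Kehinde, Ebele.
Kehinde is living and takes 1/24.
Ebele is living and takes 1/24.
Ifeoma is living and takes 1/12.
Chidinma predeceased; the 1/4 allotted to Chidinma's branch passes to Chidinma's issue by representation.
The 1/4 is divided into 3 equal shares of 1/12 among Morounke, Folake, Obafemi.
Morounke is living and takes 1/12.
Folake is living and takes 1/12.
Obafemi is living and takes 1/12.

Ebele 1/24; Folake 1/12; Ifeoma 1/12; Kehinde 1/24; Morounke 1/12; Ngozi 1/4; Obafemi 1/12; Segun 1/12; Temitope 1/4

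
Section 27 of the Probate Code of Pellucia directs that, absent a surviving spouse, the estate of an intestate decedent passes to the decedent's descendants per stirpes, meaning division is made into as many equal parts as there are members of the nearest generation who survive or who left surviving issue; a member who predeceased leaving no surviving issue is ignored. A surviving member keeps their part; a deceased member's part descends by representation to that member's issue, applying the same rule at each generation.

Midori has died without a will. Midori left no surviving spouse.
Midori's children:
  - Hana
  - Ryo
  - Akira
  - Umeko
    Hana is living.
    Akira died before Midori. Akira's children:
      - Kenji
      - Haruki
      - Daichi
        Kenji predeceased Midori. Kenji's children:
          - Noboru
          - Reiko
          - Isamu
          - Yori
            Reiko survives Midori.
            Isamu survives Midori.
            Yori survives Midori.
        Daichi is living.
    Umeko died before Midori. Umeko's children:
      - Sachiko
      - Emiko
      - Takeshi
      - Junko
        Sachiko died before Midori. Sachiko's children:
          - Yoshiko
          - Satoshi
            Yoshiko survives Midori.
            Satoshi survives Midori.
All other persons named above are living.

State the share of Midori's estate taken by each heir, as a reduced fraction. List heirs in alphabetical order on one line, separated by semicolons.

There is no surviving spouse, so the entire estate passes to Midori's descendants per stirpes.
The estate is divided into 4 equal shares of 1/4 among Hana, Ryo, Akira, Umeko.
Hana is living and takes 1/4.
Ryo is living and takes 1/4.
Akira predeceased; the 1/4 allotted to Akira's branch passes to Akira's issue by representation.
The 1/4 is divided into 3 equal shares of 1/12 among Kenji, Haruki, Daichi.
Kenji predeceased; the 1/12 allotted to Kenji's branch passes to Kenji's issue by representation.
The 1/12 is divided into 4 equal shares of 1/48 among Noboru, Reiko, Isamu, Yori.
Noboru is living and takes 1/48.
Reiko is living and takes 1/48.
Isamu is living and takes 1/48.
Yori is living and takes 1/48.
Haruki is living and takes 1/12.
Daichi is living and takes 1/12.
Umeko predeceased; the 1/4 allotted to Umeko's branch passes to Umeko's issue by representation.
The 1/4 is divided into 4 equal shares of 1/16 among Sachiko, Emiko, Takeshi, Junko.
Sachiko predeceased; the 1/16 allotted to Sachiko's branch passes to Sachiko's issue by representation.
The 1/16 is divided into 2 equal shares of 1/32 among Yoshiko, Satoshi.
Yoshiko is living and takes 1/32.
Satoshi is living and takes 1/32.
Emiko is living and takes 1/16.
Takeshi is living and takes 1/16.
Junko is living and takes 1/16.

Daichi 1/12; Emiko 1/16; Hana 1/4; Haruki 1/12; Isamu 1/48; Junko 1/16; Noboru 1/48; Reiko 1/48; Ryo 1/4; Satoshi 1/32; Takeshi 1/16; Yori 1/48; Yoshiko 1/32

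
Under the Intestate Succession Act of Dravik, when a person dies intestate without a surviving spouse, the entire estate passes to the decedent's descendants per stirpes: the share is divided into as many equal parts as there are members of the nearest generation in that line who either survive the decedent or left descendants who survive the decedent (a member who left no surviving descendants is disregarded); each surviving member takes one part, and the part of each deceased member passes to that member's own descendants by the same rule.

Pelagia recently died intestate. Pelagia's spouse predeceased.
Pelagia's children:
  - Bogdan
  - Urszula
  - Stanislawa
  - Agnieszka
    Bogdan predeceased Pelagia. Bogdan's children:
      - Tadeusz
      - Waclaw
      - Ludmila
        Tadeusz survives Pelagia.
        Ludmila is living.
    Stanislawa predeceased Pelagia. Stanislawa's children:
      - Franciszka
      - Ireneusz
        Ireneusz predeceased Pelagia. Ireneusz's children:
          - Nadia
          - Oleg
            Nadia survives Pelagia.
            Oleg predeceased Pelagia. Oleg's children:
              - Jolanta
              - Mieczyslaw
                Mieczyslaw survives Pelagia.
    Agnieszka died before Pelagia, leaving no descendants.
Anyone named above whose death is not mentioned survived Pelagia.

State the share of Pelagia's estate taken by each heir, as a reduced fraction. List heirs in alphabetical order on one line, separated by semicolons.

Franciszka 1/6; Jolanta 1/24; Ludmila 1/9; Mieczyslaw 1/24; Nadia 1/12; Tadeusz 1/9; Urszula 1/3; Waclaw 1/9

There is no surviving spouse, so the entire estate passes to Pelagia's descendants per stirpes.
Agnieszka left no surviving issue, so that branch lapses and is disregarded.
The estate is divided into 3 equal shares of 1/3 among Bogdan, Urszula, Stanislawa.
Bogdan predeceased; the 1/3 allotted to Bogdan's branch passes to Bogdan's issue by representation.
The 1/3 is divided into 3 equal shares of 1/9 among Tadeusz, Waclaw, Ludmila.
Tadeusz is living and takes 1/9.
Waclaw is living and takes 1/9.
Ludmila is living and takes 1/9.
Urszula is living and takes 1/3.
Stanislawa predeceased; the 1/3 allotted to Stanislawa's branch passes to Stanislawa's issue by representation.
The 1/3 is divided into 2 equal shares of 1/6 among Franciszka, Ireneusz.
Franciszka is living and takes 1/6.
Ireneusz predeceased; the 1/6 allotted to Ireneusz's branch passes to Ireneusz's issue by representation.
The 1/6 is divided into 2 equal shares of 1/12 among Nadia, Oleg.
Nadia is living and takes 1/12.
Oleg predeceased; the 1/12 allotted to Oleg's branch passes to Oleg's issue by representation.
The 1/12 is divided into 2 equal shares of 1/24 among Jolanta, Mieczyslaw.
Jolanta is living and takes 1/24.
Mieczyslaw is living and takes 1/24.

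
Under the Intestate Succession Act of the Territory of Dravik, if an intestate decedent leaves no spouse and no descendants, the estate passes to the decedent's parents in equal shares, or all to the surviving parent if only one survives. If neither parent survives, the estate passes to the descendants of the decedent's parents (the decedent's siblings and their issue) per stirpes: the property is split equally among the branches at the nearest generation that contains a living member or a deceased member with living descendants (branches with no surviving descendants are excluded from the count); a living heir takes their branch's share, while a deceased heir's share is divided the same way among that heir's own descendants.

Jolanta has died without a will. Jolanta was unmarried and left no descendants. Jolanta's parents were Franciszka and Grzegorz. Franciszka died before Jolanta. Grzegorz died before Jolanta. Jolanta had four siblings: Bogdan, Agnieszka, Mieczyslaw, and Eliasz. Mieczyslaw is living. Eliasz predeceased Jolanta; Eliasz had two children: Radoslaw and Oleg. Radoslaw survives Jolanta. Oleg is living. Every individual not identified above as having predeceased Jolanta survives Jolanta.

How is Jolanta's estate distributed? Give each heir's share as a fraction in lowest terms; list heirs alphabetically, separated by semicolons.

Agnieszka 1/4; Bogdan 1/4; Mieczyslaw 1/4; Oleg 1/8; Radoslaw 1/8

Neither parent survives and there are no descendants, so the estate passes to Jolanta's siblings and their issue per stirpes.
The estate is divided into 4 equal shares of 1/4 among Bogdan, Agnieszka, Mieczyslaw, Eliasz.
Bogdan is living and takes 1/4.
Agnieszka is living and takes 1/4.
Mieczyslaw is living and takes 1/4.
Eliasz predeceased; the 1/4 allotted to Eliasz's branch passes to Eliasz's issue by representation.
The 1/4 is divided into 2 equal shares of 1/8 among Radoslaw, Oleg.
Radoslaw is living and takes 1/8.
Oleg is living and takes 1/8.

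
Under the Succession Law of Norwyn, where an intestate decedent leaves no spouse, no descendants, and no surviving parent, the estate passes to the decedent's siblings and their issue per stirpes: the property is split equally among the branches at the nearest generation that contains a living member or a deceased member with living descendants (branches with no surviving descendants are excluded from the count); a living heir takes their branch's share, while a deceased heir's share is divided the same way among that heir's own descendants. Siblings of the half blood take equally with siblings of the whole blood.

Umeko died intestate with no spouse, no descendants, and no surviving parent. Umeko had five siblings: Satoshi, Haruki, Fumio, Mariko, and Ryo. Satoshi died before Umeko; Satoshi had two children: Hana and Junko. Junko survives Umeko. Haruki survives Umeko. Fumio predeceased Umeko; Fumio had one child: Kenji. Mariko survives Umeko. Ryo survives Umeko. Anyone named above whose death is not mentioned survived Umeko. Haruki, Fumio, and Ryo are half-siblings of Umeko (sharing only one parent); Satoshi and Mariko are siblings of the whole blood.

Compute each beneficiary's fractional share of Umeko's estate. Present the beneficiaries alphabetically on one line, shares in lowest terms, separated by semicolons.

Hana 1/10; Haruki 1/5; Junko 1/10; Kenji 1/5; Mariko 1/5; Ryo 1/5

No spouse, descendants, or parent survives, so the estate passes to Umeko's siblings per stirpes.
Half-blood and whole-blood siblings take equally under the stated rule.
The estate is divided into 5 equal shares of 1/5 among Satoshi, Haruki, Fumio, Mariko, Ryo.
Satoshi predeceased; the 1/5 allotted to Satoshi's branch passes to Satoshi's issue by representation.
The 1/5 is divided into 2 equal shares of 1/10 among Hana, Junko.
Hana is living and takes 1/10.
Junko is living and takes 1/10.
Haruki is living and takes 1/5.
Fumio predeceased; the 1/5 allotted to Fumio's branch passes to Fumio's issue by representation.
Kenji is the sole taker at this level and receives the full 1/5.
Mariko is living and takes 1/5.
Ryo is living and takes 1/5.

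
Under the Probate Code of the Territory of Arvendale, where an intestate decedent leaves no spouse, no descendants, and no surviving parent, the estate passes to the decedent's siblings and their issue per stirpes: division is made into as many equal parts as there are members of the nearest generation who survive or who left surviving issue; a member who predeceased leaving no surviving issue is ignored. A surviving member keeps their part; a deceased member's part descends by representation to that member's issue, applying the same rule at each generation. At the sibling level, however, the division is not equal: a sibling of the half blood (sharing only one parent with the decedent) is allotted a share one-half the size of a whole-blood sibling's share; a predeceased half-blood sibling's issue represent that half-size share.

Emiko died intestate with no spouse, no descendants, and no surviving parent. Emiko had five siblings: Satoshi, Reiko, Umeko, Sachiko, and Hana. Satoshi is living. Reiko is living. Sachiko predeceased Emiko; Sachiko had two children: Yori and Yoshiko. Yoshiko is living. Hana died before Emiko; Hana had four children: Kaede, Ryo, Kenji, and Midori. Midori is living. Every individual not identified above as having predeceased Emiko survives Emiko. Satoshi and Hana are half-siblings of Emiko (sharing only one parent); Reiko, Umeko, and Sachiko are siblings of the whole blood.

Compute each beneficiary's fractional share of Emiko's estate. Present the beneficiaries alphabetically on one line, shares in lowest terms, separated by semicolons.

No spouse, descendants, or parent survives, so the estate passes to Emiko's siblings per stirpes.
Half-blood siblings count for one-half the weight of whole-blood siblings at the initial division.
Dividing 1 in proportion to weights (total weight 4): Satoshi (weight 1/2) → 1/8; Reiko (weight 1) → 1/4; Umeko (weight 1) → 1/4; Sachiko (weight 1) → 1/4; Hana (weight 1/2) → 1/8.
Satoshi is living and takes 1/8.
Reiko is living and takes 1/4.
Umeko is living and takes 1/4.
Sachiko predeceased; the 1/4 allotted to Sachiko's branch passes to Sachiko's issue by representation.
The 1/4 is divided into 2 equal shares of 1/8 among Yori, Yoshiko.
Yori is living and takes 1/8.
Yoshiko is living and takes 1/8.
Hana predeceased; the 1/8 allotted to Hana's branch passes to Hana's issue by representation.
The 1/8 is divided into 4 equal shares of 1/32 among Kaede, Ryo, Kenji, Midori.
Kaede is living and takes 1/32.
Ryo is living and takes 1/32.
Kenji is living and takes 1/32.
Midori is living and takes 1/32.

Kaede 1/32; Kenji 1/32; Midori 1/32; Reiko 1/4; Ryo 1/32; Satoshi 1/8; Umeko 1/4; Yori 1/8; Yoshiko 1/8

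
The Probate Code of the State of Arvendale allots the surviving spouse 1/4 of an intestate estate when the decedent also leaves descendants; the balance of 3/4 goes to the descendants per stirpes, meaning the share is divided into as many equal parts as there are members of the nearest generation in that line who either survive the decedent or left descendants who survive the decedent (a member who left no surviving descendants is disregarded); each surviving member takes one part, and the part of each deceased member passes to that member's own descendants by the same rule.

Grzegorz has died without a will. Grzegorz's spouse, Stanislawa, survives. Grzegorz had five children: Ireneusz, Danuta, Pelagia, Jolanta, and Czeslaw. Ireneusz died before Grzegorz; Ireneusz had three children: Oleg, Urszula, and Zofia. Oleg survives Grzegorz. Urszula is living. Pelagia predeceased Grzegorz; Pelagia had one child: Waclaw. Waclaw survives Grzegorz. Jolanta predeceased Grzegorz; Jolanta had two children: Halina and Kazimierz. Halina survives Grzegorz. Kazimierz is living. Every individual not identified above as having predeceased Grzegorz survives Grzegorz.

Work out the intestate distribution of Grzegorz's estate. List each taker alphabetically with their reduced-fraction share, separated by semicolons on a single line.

Czeslaw 3/20; Danuta 3/20; Halina 3/40; Kazimierz 3/40; Oleg 1/20; Stanislawa 1/4; Urszula 1/20; Waclaw 3/20; Zofia 1/20

Stanislawa, as surviving spouse, takes 1/4.
The remaining 3/4 passes to Grzegorz's descendants per stirpes.
The 3/4 is divided into 5 equal shares of 3/20 among Ireneusz, Danuta, Pelagia, Jolanta, Czeslaw.
Ireneusz predeceased; the 3/20 allotted to Ireneusz's branch passes to Ireneusz's issue by representation.
The 3/20 is divided into 3 equal shares of 1/20 among Oleg, Urszula, Zofia.
Oleg is living and takes 1/20.
Urszula is living and takes 1/20.
Zofia is living and takes 1/20.
Danuta is living and takes 3/20.
Pelagia predeceased; the 3/20 allotted to Pelagia's branch passes to Pelagia's issue by representation.
Waclaw is the sole taker at this level and receives the full 3/20.
Jolanta predeceased; the 3/20 allotted to Jolanta's branch passes to Jolanta's issue by representation.
The 3/20 is divided into 2 equal shares of 3/40 among Halina, Kazimierz.
Halina is living and takes 3/40.
Kazimierz is living and takes 3/40.
Czeslaw is living and takes 3/20.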